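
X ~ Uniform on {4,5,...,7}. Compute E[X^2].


E[X^2] = (1/4) * sum(x^2 for x=4..7)
= 126/4 = 63/2

63/2


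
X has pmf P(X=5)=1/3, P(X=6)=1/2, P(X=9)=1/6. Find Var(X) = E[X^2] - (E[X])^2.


E[X] = 37/6, E[X^2] = 239/6
Var(X) = E[X^2] - (E[X])^2 = 239/6 - (37/6)^2 = 65/36

65/36


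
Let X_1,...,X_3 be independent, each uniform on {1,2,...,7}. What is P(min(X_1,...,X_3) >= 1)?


P(min >= 1) = P(all X_i >= 1) = (P(X_1 >= 1))^3
= (7/7)^3 = 1^3 = 1

1


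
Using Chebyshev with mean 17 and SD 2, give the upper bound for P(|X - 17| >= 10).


k = 10/2 = 5
Chebyshev: P(|X-mu| >= k*sigma) <= 1/k^2 = 1/5^2 = 1/25

1/25


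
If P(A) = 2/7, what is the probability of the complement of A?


P(A') = 1 - P(A) = 1 - 2/7 = 5/7

5/7


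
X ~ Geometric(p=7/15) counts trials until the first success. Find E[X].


For geometric (trials until first success), E[X] = 1/p = 1/(7/15) = 15/7

15/7


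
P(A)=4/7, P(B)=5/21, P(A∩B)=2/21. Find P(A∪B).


P(A∪B) = P(A) + P(B) - P(A∩B)
= 4/7 + 5/21 - 2/21 = 5/7

5/7


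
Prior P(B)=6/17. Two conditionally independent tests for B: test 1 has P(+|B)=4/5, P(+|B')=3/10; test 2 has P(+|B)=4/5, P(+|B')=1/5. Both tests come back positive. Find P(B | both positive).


After test 1: P(+) = 4/5*6/17 + 3/10*11/17 = 81/170
P(B|+) = (24/85)/(81/170) = 16/27
After test 2 (use post1 as new prior): P(+) = 4/5*16/27 + 1/5*11/27 = 5/9
P(B|+,+) = (64/135)/(5/9) = 64/75

64/75


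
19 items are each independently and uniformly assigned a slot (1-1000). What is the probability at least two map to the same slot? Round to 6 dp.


P(all different) = prod((1000-i)/1000 for i=0..18) = 0.841925
P(at least one match) = 1 - 0.841925 = 0.158075

0.158075


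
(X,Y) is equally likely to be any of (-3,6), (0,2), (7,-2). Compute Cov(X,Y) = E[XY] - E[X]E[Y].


E[X]=4/3, E[Y]=2, E[XY]=-32/3
Cov(X,Y) = E[XY] - E[X]E[Y] = -32/3 - 4/3*2 = -40/3

-40/3


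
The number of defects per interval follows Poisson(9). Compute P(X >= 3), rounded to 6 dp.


P(X>=3) = 1 - P(X<=2) = 1 - (e^(-9)*9^0/0! + e^(-9)*9^1/1! + e^(-9)*9^2/2!)
≈ 1 - (0.0001234098 + 0.0011106882 + 0.0049980971)
= 1 - 0.0062321951 = 0.9937678049
≈ 0.993768

0.993768


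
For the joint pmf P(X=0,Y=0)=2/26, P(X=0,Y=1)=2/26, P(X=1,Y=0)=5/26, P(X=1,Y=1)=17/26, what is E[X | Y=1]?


P(Y=1) = 19/26
E[X|Y=1] = (0*2 + 1*17)/19 = 17/19

17/19


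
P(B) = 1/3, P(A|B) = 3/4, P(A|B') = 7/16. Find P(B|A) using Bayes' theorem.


P(A) = P(A|B)P(B) + P(A|B')P(B') = 3/4*1/3 + 7/16*2/3 = 13/24
P(B|A) = P(A|B)P(B)/P(A) = (1/4)/(13/24) = 6/13

6/13


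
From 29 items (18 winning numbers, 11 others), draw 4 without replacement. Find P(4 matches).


P(X=4) = C(18,4)*C(11,0) / C(29,4)
= 3060*1 / 23751
= 3060/23751 = 340/2639

340/2639


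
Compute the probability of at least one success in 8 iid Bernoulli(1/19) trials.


P(at least one) = 1 - P(none)
P(none) = (1 - 1/19)^8 = (18/19)^8 = 11019960576/16983563041
P(at least one) = 1 - 11019960576/16983563041 = 5963602465/16983563041

5963602465/16983563041


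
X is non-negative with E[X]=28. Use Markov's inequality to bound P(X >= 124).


Markov: P(X >= a) <= E[X]/a
P(X >= 124) <= 28/124 = 7/31

7/31


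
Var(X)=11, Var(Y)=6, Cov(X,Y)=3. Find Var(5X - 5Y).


Var(5X - 5Y) = 5^2*Var(X) + (-5)^2*Var(Y) + 2*5*(-5)*Cov(X,Y)
= 25*11 + 25*6 - 50*3
= 275 + 150 - 150 = 275

275


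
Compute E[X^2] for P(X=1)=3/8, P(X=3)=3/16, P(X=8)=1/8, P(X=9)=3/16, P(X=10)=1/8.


E[X^2] = sum(g(x)*P(x))
= 1*3/8 + 9*3/16 + 64*1/8 + 81*3/16 + 100*1/8
= 151/4

151/4


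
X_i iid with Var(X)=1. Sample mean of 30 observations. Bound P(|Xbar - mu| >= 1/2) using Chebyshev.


Var(Xbar) = Var(X)/n = 1/30
Chebyshev: P(|Xbar-mu| >= 1/2) <= Var(Xbar)/(1/2)^2 = (1/30)/(1/4) = 2/15

2/15


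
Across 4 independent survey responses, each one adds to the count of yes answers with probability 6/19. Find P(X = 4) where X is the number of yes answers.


P(X=4) = C(4,4) * p^4 * (1-p)^0
= 1 * 1296/130321 * 1
= 1296/130321

1296/130321


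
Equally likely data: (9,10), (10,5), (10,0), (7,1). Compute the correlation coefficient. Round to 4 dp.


Cov(X,Y) = 0.7500, Var(X) = 1.5000, Var(Y) = 15.5000
rho = Cov/(sqrt(VarX)*sqrt(VarY)) = 0.1555

0.1555


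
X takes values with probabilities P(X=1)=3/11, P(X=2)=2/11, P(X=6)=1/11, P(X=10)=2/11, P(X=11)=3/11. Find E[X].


E[X] = sum(x * P(x))
= 1*3/11 + 2*2/11 + 6*1/11 + 10*2/11 + 11*3/11
= 6

6


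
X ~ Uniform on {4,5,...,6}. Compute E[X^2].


E[X^2] = (1/3) * sum(x^2 for x=4..6)
= 77/3

77/3


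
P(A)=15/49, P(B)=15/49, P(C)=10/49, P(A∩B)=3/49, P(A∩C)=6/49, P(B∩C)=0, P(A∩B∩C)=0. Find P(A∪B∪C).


P(A∪B∪C) = P(A)+P(B)+P(C) - P(AB)-P(AC)-P(BC) + P(ABC)
= 15/49+15/49+10/49 - 3/49-6/49-0 + 0
= 31/49

31/49


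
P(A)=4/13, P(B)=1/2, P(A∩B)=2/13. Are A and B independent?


P(A)*P(B) = 4/13*1/2 = 2/13
P(A∩B) = 2/13, which equals P(A)P(B), so independent

Yes, A and B are independent


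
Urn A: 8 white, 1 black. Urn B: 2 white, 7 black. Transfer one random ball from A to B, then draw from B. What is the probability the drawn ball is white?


P(transfer white) = 8/9; P(transfer black) = 1/9
If white transferred: Urn II has 3 white of 10, so P(white|white moved) = 3/10
If black transferred: Urn II has 2 white of 10, so P(white|black moved) = 1/5
By total probability: P(white) = 8/9*3/10 + 1/9*1/5 = 13/45

13/45


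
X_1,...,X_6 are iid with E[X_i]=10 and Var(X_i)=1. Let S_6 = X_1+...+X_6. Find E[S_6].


E[S_n] = n*E[X_1] = 6*10 = 60

60


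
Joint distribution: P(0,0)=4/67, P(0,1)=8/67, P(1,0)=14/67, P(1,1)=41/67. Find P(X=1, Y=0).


Read from table: P(X=1, Y=0) = 14/67

14/67


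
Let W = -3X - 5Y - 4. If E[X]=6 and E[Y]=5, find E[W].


E[-3X - 5Y - 4] = -3*E[X] - 5*E[Y] - 4
= (-3)*(6) + (-5)*(5) + (-4)
= -18 - 25 - 4 = -47

-47


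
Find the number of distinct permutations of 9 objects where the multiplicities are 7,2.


9! = 362880
Denominator: 7!=5040 * 2!=2
Coefficient = 362880 / 10080 = 36

36


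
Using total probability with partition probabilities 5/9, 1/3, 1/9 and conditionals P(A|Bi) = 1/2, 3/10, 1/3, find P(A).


P(A) = P(A|B1)P(B1) + P(A|B2)P(B2) + P(A|B3)P(B3)
= 1/2*5/9 + 3/10*1/3 + 1/3*1/9
= 5/18 + 1/10 + 1/27 = 56/135

56/135


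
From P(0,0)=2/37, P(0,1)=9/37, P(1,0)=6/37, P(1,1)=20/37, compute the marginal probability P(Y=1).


P(Y=1) = P(0,1)+P(1,1) = 9/37 + 20/37 = 29/37

29/37


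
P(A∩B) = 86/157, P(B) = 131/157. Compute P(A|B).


P(A|B) = P(A∩B)/P(B) = (86/157)/(131/157) = 86/131

86/131


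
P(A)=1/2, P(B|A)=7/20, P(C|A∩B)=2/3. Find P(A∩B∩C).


P(A∩B∩C) = P(A) * P(B|A) * P(C|A∩B)
= 1/2 * 7/20 * 2/3
= 7/40 * 2/3 = 7/60

7/60


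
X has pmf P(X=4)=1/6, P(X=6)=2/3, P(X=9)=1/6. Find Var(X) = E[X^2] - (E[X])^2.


E[X] = 37/6, E[X^2] = 241/6
Var(X) = E[X^2] - (E[X])^2 = 241/6 - (37/6)^2 = 77/36

77/36


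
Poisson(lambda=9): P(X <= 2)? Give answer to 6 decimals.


P(X<=2) = e^(-9)*9^0/0! + e^(-9)*9^1/1! + e^(-9)*9^2/2!
≈ 0.0001234098 + 0.0011106882 + 0.0049980971
= 0.0062321951
≈ 0.006232

0.006232


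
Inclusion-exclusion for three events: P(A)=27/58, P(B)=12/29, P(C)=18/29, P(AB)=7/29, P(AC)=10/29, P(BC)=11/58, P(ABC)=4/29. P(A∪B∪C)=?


P(A∪B∪C) = P(A)+P(B)+P(C) - P(AB)-P(AC)-P(BC) + P(ABC)
= 27/58+12/29+18/29 - 7/29-10/29-11/58 + 4/29
= 25/29

25/29


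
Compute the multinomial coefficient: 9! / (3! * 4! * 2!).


9! = 362880
Denominator: 3!=6 * 4!=24 * 2!=2
Coefficient = 362880 / 288 = 1260

1260


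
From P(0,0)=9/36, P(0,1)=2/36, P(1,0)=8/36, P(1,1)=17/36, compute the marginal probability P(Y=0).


P(Y=0) = P(0,0)+P(1,0) = 9/36 + 8/36 = 17/36

17/36


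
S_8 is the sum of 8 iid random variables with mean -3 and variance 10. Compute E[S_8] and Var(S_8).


E[S_n] = n*mu = 8*-3 = -24
Var(S_n) = n*sigma^2 = 8*10 = 80

E[S_8]=-24, Var(S_8)=80


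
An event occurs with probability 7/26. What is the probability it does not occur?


P(A') = 1 - P(A) = 1 - 7/26 = 19/26

19/26


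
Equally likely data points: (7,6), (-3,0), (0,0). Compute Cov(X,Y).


E[X]=4/3, E[Y]=2, E[XY]=14
Cov(X,Y) = E[XY] - E[X]E[Y] = 14 - 4/3*2 = 34/3

34/3


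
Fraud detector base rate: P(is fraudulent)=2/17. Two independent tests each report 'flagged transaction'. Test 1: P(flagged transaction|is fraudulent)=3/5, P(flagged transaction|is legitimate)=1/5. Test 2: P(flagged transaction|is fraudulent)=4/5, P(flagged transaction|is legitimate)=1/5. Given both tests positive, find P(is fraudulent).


After test 1: P(+) = 3/5*2/17 + 1/5*15/17 = 21/85
P(B|+) = (6/85)/(21/85) = 2/7
After test 2 (use post1 as new prior): P(+) = 4/5*2/7 + 1/5*5/7 = 13/35
P(B|+,+) = (8/35)/(13/35) = 8/13

8/13


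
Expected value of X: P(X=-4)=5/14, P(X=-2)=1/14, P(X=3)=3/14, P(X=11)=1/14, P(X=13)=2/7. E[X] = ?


E[X] = sum(x * P(x))
= -4*5/14 - 2*1/14 + 3*3/14 + 11*1/14 + 13*2/7
= 25/7

25/7


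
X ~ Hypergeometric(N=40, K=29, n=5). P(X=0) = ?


P(X=0) = C(29,0)*C(11,5) / C(40,5)
= 1*462 / 658008
= 462/658008 = 77/109668

77/109668


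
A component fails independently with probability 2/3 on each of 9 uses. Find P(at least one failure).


P(at least one) = 1 - P(none)
P(none) = (1 - 2/3)^9 = (1/3)^9 = 1/19683
P(at least one) = 1 - 1/19683 = 19682/19683

19682/19683


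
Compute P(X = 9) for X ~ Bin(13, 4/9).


P(X=9) = C(13,9) * p^9 * (1-p)^4
= 715 * 262144/387420489 * 625/6561
= 117145600000/2541865828329

117145600000/2541865828329


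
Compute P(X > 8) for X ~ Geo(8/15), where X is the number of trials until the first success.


P(X > 8) = P(first 8 trials all fail) = (1-p)^8 = (7/15)^8 = 5764801/2562890625

5764801/2562890625


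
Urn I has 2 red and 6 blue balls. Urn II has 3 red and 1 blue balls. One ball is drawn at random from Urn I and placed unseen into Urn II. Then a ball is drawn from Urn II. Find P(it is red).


P(transfer red) = 2/8 = 1/4; P(transfer blue) = 3/4
If red transferred: Urn II has 4 red of 5, so P(red|red moved) = 4/5
If blue transferred: Urn II has 3 red of 5, so P(red|blue moved) = 3/5
By total probability: P(red) = 1/4*4/5 + 3/4*3/5 = 13/20

13/20


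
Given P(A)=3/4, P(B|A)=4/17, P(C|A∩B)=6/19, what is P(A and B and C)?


P(A∩B∩C) = P(A) * P(B|A) * P(C|A∩B)
= 3/4 * 4/17 * 6/19
= 3/17 * 6/19 = 18/323

18/323


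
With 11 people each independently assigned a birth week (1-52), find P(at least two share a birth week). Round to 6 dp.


P(all different) = prod((52-i)/52 for i=0..10) = 0.320762
P(at least one match) = 1 - 0.320762 = 0.679238

0.679238


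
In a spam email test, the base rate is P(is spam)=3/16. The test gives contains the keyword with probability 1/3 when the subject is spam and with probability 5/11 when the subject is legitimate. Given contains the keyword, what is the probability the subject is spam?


P(A) = P(A|B)P(B) + P(A|B')P(B') = 1/3*3/16 + 5/11*13/16 = 19/44
P(B|A) = P(A|B)P(B)/P(A) = (1/16)/(19/44) = 11/76

11/76


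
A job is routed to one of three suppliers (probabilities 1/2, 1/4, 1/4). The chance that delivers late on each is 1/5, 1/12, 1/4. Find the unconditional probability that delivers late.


P(A) = P(A|B1)P(B1) + P(A|B2)P(B2) + P(A|B3)P(B3)
= 1/5*1/2 + 1/12*1/4 + 1/4*1/4
= 1/10 + 1/48 + 1/16 = 11/60

11/60


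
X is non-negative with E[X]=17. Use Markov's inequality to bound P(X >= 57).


Markov: P(X >= a) <= E[X]/a
P(X >= 57) <= 17/57

17/57


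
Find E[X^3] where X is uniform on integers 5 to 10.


E[X^3] = (1/6) * sum(x^3 for x=5..10)
= 2925/6 = 975/2

975/2


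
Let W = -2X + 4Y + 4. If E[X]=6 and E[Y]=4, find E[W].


E[-2X + 4Y + 4] = -2*E[X] + 4*E[Y] + 4
= (-2)*(6) + (4)*(4) + (4)
= -12 + 16 + 4 = 8

8


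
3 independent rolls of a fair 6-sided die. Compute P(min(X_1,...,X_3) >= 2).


P(min >= 2) = P(all X_i >= 2) = (P(X_1 >= 2))^3
= (5/6)^3 = 125/216

125/216


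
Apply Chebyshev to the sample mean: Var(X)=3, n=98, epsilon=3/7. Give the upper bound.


Var(Xbar) = Var(X)/n = 3/98
Chebyshev: P(|Xbar-mu| >= 3/7) <= Var(Xbar)/(3/7)^2 = (3/98)/(9/49) = 1/6

1/6


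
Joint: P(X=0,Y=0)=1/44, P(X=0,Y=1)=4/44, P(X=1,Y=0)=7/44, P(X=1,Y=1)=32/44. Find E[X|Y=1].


P(Y=1) = 36/44
E[X|Y=1] = (0*4 + 1*32)/36 = 32/36 = 8/9

8/9


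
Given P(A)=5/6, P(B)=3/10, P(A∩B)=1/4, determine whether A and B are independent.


P(A)*P(B) = 5/6*3/10 = 1/4
P(A∩B) = 1/4, which equals P(A)P(B), so independent

Yes, A and B are independent


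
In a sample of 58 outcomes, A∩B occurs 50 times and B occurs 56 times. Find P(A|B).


P(A|B) = P(A∩B)/P(B) = (50/58)/(56/58) = 50/56 = 25/28

25/28


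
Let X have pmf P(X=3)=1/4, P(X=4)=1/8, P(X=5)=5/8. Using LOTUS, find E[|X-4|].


E[|X-4|] = sum(g(x)*P(x))
= 1*1/4 + 0*1/8 + 1*5/8
= 7/8

7/8


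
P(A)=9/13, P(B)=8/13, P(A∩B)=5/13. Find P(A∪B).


P(A∪B) = P(A) + P(B) - P(A∩B)
= 9/13 + 8/13 - 5/13 = 12/13

12/13


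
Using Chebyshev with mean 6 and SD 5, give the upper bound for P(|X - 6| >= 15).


k = 15/5 = 3
Chebyshev: P(|X-mu| >= k*sigma) <= 1/k^2 = 1/3^2 = 1/9

1/9


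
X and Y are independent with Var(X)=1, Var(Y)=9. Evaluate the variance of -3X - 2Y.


Independence => Cov(X,Y)=0
Var(-3X - 2Y) = (-3)^2*Var(X) + (-2)^2*Var(Y)
= 9*1 + 4*9 = 45

45


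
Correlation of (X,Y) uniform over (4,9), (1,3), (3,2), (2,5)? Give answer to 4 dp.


Cov(X,Y) = 1.8750, Var(X) = 1.2500, Var(Y) = 7.1875
rho = Cov/(sqrt(VarX)*sqrt(VarY)) = 0.6255

0.6255


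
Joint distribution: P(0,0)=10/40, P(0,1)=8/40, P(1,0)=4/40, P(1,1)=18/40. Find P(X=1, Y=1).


Read from table: P(X=1, Y=1) = 18/40 = 9/20

9/20


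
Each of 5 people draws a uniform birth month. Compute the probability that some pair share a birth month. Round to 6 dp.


P(all different) = prod((12-i)/12 for i=0..4) = 0.381944
P(at least one match) = 1 - 0.381944 = 0.618056

0.618056


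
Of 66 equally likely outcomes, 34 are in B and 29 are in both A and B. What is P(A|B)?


P(A|B) = P(A∩B)/P(B) = (29/66)/(34/66) = 29/34

29/34


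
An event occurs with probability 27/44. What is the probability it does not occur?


P(A') = 1 - P(A) = 1 - 27/44 = 17/44

17/44


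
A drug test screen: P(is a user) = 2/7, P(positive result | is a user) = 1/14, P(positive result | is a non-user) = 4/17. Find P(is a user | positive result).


P(A) = P(A|B)P(B) + P(A|B')P(B') = 1/14*2/7 + 4/17*5/7 = 157/833
P(B|A) = P(A|B)P(B)/P(A) = (1/49)/(157/833) = 17/157

17/157


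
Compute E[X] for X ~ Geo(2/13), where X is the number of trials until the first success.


For geometric (trials until first success), E[X] = 1/p = 1/(2/13) = 13/2

13/2


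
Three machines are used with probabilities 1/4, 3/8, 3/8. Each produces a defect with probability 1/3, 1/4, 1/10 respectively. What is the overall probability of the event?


P(A) = P(A|B1)P(B1) + P(A|B2)P(B2) + P(A|B3)P(B3)
= 1/3*1/4 + 1/4*3/8 + 1/10*3/8
= 1/12 + 3/32 + 3/80 = 103/480

103/480


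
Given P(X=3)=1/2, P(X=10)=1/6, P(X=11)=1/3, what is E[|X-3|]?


E[|X-3|] = sum(g(x)*P(x))
= 0*1/2 + 7*1/6 + 8*1/3
= 23/6

23/6


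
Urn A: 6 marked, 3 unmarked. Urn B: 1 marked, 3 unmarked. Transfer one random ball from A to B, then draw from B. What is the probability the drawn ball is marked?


P(transfer marked) = 6/9 = 2/3; P(transfer unmarked) = 1/3
If marked transferred: Urn II has 2 marked of 5, so P(marked|marked moved) = 2/5
If unmarked transferred: Urn II has 1 marked of 5, so P(marked|unmarked moved) = 1/5
By total probability: P(marked) = 2/3*2/5 + 1/3*1/5 = 1/3

1/3


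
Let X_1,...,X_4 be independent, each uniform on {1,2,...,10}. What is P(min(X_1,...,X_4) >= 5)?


P(min >= 5) = P(all X_i >= 5) = (P(X_1 >= 5))^4
= (6/10)^4 = (3/5)^4 = 81/625

81/625


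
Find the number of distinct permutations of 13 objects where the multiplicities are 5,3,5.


13! = 6227020800
Denominator: 5!=120 * 3!=6 * 5!=120
Coefficient = 6227020800 / 86400 = 72072

72072


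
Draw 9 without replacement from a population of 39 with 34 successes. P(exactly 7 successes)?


P(X=7) = C(34,7)*C(5,2) / C(39,9)
= 5379616*10 / 211915132
= 53796160/211915132 = 2320/9139

2320/9139


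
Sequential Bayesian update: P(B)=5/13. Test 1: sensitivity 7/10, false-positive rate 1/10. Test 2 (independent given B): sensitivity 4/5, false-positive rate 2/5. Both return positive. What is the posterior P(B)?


After test 1: P(+) = 7/10*5/13 + 1/10*8/13 = 43/130
P(B|+) = (7/26)/(43/130) = 35/43
After test 2 (use post1 as new prior): P(+) = 4/5*35/43 + 2/5*8/43 = 156/215
P(B|+,+) = (28/43)/(156/215) = 35/39

35/39


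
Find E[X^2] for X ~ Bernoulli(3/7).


For Bernoulli: X in {0,1}
E[X^2] = 0^2*(1-3/7) + 1^2*3/7 = 3/7

3/7


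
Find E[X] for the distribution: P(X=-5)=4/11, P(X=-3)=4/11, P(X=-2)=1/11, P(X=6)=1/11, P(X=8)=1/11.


E[X] = sum(x * P(x))
= -5*4/11 - 3*4/11 - 2*1/11 + 6*1/11 + 8*1/11
= -20/11

-20/11


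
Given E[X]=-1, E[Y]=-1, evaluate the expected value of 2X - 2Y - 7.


E[2X - 2Y - 7] = 2*E[X] - 2*E[Y] - 7
= (2)*(-1) + (-2)*(-1) + (-7)
= -2 + 2 - 7 = -7

-7


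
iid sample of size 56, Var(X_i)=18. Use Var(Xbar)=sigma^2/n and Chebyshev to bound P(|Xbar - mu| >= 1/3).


Var(Xbar) = Var(X)/n = 18/56
Chebyshev: P(|Xbar-mu| >= 1/3) <= Var(Xbar)/(1/3)^2 = (9/28)/(1/9) = 81/28
Bound exceeds 1, so trivial bound: 1

1


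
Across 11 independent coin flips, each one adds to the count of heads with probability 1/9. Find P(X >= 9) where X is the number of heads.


P(X>=9) = P(X=9) + P(X=10) + P(X=11)
= 3520/31381059609 + 88/31381059609 + 1/31381059609
= 401/3486784401

401/3486784401


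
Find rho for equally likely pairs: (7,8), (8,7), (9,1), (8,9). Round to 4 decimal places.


Cov(X,Y) = -1.7500, Var(X) = 0.5000, Var(Y) = 9.6875
rho = Cov/(sqrt(VarX)*sqrt(VarY)) = -0.7951

-0.7951


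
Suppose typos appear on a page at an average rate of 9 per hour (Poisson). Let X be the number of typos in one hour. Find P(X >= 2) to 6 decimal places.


P(X>=2) = 1 - P(X<=1) = 1 - (e^(-9)*9^0/0! + e^(-9)*9^1/1!)
≈ 1 - (0.0001234098 + 0.0011106882)
= 1 - 0.0012340980 = 0.9987659020
≈ 0.998766

0.998766


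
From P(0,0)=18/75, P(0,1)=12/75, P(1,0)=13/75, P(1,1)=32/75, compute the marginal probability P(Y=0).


P(Y=0) = P(0,0)+P(1,0) = 18/75 + 13/75 = 31/75

31/75


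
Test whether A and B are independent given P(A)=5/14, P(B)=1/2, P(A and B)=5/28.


P(A)*P(B) = 5/14*1/2 = 5/28
P(A∩B) = 5/28, which equals P(A)P(B), so independent

Yes, A and B are independent


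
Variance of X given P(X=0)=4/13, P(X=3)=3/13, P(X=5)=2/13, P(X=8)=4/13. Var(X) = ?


E[X] = 51/13, E[X^2] = 333/13
Var(X) = E[X^2] - (E[X])^2 = 333/13 - (51/13)^2 = 1728/169

1728/169


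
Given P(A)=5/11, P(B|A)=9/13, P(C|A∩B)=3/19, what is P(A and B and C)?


P(A∩B∩C) = P(A) * P(B|A) * P(C|A∩B)
= 5/11 * 9/13 * 3/19
= 45/143 * 3/19 = 135/2717

135/2717


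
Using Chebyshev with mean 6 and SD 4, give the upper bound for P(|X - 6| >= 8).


k = 8/4 = 2
Chebyshev: P(|X-mu| >= k*sigma) <= 1/k^2 = 1/2^2 = 1/4

1/4


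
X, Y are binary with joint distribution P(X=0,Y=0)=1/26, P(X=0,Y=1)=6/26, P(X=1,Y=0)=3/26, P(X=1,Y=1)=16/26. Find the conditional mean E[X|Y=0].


P(Y=0) = 4/26
E[X|Y=0] = (0*1 + 1*3)/4 = 3/4

3/4


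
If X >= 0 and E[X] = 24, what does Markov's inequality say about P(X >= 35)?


Markov: P(X >= a) <= E[X]/a
P(X >= 35) <= 24/35

24/35


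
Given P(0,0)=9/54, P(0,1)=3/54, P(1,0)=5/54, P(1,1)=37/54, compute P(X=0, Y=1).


Read from table: P(X=0, Y=1) = 3/54 = 1/18

1/18


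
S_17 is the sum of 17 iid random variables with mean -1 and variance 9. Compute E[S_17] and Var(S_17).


E[S_n] = n*mu = 17*-1 = -17
Var(S_n) = n*sigma^2 = 17*9 = 153

E[S_17]=-17, Var(S_17)=153


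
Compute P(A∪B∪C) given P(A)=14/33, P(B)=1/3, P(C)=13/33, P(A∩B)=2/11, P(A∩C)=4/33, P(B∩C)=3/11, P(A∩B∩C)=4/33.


P(A∪B∪C) = P(A)+P(B)+P(C) - P(AB)-P(AC)-P(BC) + P(ABC)
= 14/33+1/3+13/33 - 2/11-4/33-3/11 + 4/33
= 23/33

23/33


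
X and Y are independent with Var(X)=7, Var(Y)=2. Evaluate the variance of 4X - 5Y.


Independence => Cov(X,Y)=0
Var(4X - 5Y) = 4^2*Var(X) + (-5)^2*Var(Y)
= 16*7 + 25*2 = 162

162


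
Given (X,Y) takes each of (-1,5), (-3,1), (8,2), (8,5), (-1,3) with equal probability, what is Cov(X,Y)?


E[X]=11/5, E[Y]=16/5, E[XY]=9
Cov(X,Y) = E[XY] - E[X]E[Y] = 9 - 11/5*16/5 = 49/25

49/25


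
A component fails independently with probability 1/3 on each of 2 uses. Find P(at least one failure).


P(at least one) = 1 - P(none)
P(none) = (1 - 1/3)^2 = (2/3)^2 = 4/9
P(at least one) = 1 - 4/9 = 5/9

5/9


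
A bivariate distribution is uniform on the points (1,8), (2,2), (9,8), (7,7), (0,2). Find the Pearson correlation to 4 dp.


Cov(X,Y) = 6.0800, Var(X) = 12.5600, Var(Y) = 7.8400
rho = Cov/(sqrt(VarX)*sqrt(VarY)) = 0.6127

0.6127


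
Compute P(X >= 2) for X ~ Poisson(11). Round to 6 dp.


P(X>=2) = 1 - P(X<=1) = 1 - (e^(-11)*11^0/0! + e^(-11)*11^1/1!)
≈ 1 - (0.0000167017 + 0.0001837187)
= 1 - 0.0002004204 = 0.9997995796
≈ 0.999800

0.999800


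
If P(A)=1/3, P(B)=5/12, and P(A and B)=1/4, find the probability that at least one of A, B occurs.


P(A∪B) = P(A) + P(B) - P(A∩B)
= 1/3 + 5/12 - 1/4 = 1/2

1/2


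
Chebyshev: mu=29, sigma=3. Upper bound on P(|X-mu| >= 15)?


k = 15/3 = 5
Chebyshev: P(|X-mu| >= k*sigma) <= 1/k^2 = 1/5^2 = 1/25

1/25


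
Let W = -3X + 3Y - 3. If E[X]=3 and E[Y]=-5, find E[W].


E[-3X + 3Y - 3] = -3*E[X] + 3*E[Y] - 3
= (-3)*(3) + (3)*(-5) + (-3)
= -9 - 15 - 3 = -27

-27


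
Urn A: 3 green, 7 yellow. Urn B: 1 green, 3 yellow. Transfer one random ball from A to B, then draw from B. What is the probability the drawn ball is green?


P(transfer green) = 3/10; P(transfer yellow) = 7/10
If green transferred: Urn II has 2 green of 5, so P(green|green moved) = 2/5
If yellow transferred: Urn II has 1 green of 5, so P(green|yellow moved) = 1/5
By total probability: P(green) = 3/10*2/5 + 7/10*1/5 = 13/50

13/50


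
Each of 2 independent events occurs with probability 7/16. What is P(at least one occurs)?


P(at least one) = 1 - P(none)
P(none) = (1 - 7/16)^2 = (9/16)^2 = 81/256
P(at least one) = 1 - 81/256 = 175/256

175/256


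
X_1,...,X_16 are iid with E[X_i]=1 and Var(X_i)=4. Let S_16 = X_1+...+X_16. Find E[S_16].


E[S_n] = n*E[X_1] = 16*1 = 16

16


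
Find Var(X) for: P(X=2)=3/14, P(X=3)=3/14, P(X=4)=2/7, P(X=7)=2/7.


E[X] = 59/14, E[X^2] = 299/14
Var(X) = E[X^2] - (E[X])^2 = 299/14 - (59/14)^2 = 705/196

705/196


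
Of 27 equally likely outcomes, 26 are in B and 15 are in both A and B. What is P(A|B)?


P(A|B) = P(A∩B)/P(B) = (15/27)/(26/27) = 15/26

15/26


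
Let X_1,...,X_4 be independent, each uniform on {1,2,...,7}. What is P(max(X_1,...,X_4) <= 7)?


P(max <= 7) = P(all X_i <= 7) = (P(X_1 <= 7))^4
= (7/7)^4 = 1^4 = 1

1


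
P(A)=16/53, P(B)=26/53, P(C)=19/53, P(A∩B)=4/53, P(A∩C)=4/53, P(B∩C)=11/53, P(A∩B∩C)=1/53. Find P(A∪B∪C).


P(A∪B∪C) = P(A)+P(B)+P(C) - P(AB)-P(AC)-P(BC) + P(ABC)
= 16/53+26/53+19/53 - 4/53-4/53-11/53 + 1/53
= 43/53

43/53


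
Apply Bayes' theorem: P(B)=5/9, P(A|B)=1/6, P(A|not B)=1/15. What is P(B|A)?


P(A) = P(A|B)P(B) + P(A|B')P(B') = 1/6*5/9 + 1/15*4/9 = 11/90
P(B|A) = P(A|B)P(B)/P(A) = (5/54)/(11/90) = 25/33

25/33


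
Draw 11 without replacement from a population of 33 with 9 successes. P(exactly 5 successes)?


P(X=5) = C(9,5)*C(24,6) / C(33,11)
= 126*134596 / 193536720
= 16959096/193536720 = 10241/116870

10241/116870


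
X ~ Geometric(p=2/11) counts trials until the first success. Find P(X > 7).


P(X > 7) = P(first 7 trials all fail) = (1-p)^7 = (9/11)^7 = 4782969/19487171

4782969/19487171


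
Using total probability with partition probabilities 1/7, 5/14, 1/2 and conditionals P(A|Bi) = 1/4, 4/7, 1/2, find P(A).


P(A) = P(A|B1)P(B1) + P(A|B2)P(B2) + P(A|B3)P(B3)
= 1/4*1/7 + 4/7*5/14 + 1/2*1/2
= 1/28 + 10/49 + 1/4 = 24/49

24/49


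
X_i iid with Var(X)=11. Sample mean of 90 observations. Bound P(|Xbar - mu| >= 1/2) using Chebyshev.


Var(Xbar) = Var(X)/n = 11/90
Chebyshev: P(|Xbar-mu| >= 1/2) <= Var(Xbar)/(1/2)^2 = (11/90)/(1/4) = 22/45

22/45


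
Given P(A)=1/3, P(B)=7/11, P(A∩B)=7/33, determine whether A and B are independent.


P(A)*P(B) = 1/3*7/11 = 7/33
P(A∩B) = 7/33, which equals P(A)P(B), so independent

Yes, A and B are independent


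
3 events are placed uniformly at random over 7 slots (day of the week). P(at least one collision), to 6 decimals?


P(all different) = prod((7-i)/7 for i=0..2) = 0.612245
P(at least one match) = 1 - 0.612245 = 0.387755

0.387755


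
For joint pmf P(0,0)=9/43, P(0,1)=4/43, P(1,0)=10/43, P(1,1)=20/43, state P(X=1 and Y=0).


Read from table: P(X=1, Y=0) = 10/43

10/43


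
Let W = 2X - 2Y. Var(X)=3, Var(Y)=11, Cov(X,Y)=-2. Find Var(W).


Var(2X - 2Y) = 2^2*Var(X) + (-2)^2*Var(Y) + 2*2*(-2)*Cov(X,Y)
= 4*3 + 4*11 - 8*(-2)
= 12 + 44 + 16 = 72

72


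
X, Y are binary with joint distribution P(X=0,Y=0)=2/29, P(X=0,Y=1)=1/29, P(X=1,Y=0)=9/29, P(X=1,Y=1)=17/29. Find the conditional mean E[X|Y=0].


P(Y=0) = 11/29
E[X|Y=0] = (0*2 + 1*9)/11 = 9/11

9/11


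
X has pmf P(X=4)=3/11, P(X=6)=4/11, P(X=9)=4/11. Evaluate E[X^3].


E[X^3] = sum(x^3 * P(x))
= 64*3/11 + 216*4/11 + 729*4/11
= 3972/11

3972/11


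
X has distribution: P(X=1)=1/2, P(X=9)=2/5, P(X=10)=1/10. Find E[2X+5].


E[2X+5] = sum(g(x)*P(x))
= 7*1/2 + 23*2/5 + 25*1/10
= 76/5

76/5


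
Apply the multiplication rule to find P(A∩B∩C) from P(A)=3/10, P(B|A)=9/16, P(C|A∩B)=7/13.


P(A∩B∩C) = P(A) * P(B|A) * P(C|A∩B)
= 3/10 * 9/16 * 7/13
= 27/160 * 7/13 = 189/2080

189/2080


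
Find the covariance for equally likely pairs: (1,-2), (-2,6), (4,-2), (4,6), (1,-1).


E[X]=8/5, E[Y]=7/5, E[XY]=1/5
Cov(X,Y) = E[XY] - E[X]E[Y] = 1/5 - 8/5*7/5 = -51/25

-51/25


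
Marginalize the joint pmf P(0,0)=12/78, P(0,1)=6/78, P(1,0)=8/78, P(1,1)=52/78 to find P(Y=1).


P(Y=1) = P(0,1)+P(1,1) = 6/78 + 52/78 = 58/78 = 29/39

29/39


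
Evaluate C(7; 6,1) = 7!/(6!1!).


7! = 5040
Denominator: 6!=720 * 1!=1
Coefficient = 5040 / 720 = 7

7


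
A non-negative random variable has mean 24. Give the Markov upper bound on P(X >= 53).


Markov: P(X >= a) <= E[X]/a
P(X >= 53) <= 24/53

24/53


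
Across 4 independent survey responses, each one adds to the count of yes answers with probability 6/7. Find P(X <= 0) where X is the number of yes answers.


P(X<=0) = P(X=0)
= 1/2401
= 1/2401

1/2401


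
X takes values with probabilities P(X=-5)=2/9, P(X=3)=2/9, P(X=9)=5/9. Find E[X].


E[X] = sum(x * P(x))
= -5*2/9 + 3*2/9 + 9*5/9
= 41/9

41/9


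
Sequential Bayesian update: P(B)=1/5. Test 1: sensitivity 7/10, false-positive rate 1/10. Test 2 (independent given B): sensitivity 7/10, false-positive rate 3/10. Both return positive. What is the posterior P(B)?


After test 1: P(+) = 7/10*1/5 + 1/10*4/5 = 11/50
P(B|+) = (7/50)/(11/50) = 7/11
After test 2 (use post1 as new prior): P(+) = 7/10*7/11 + 3/10*4/11 = 61/110
P(B|+,+) = (49/110)/(61/110) = 49/61

49/61


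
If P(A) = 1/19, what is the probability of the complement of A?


P(A') = 1 - P(A) = 1 - 1/19 = 18/19

18/19


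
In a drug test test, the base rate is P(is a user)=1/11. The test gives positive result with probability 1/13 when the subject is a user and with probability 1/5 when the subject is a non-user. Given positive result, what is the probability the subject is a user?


P(A) = P(A|B)P(B) + P(A|B')P(B') = 1/13*1/11 + 1/5*10/11 = 27/143
P(B|A) = P(A|B)P(B)/P(A) = (1/143)/(27/143) = 1/27

1/27


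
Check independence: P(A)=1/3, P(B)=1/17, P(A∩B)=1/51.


P(A)*P(B) = 1/3*1/17 = 1/51
P(A∩B) = 1/51, which equals P(A)P(B), so independent

Yes, A and B are independent


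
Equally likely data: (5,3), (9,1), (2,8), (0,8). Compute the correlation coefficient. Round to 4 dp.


Cov(X,Y) = -10.0000, Var(X) = 11.5000, Var(Y) = 9.5000
rho = Cov/(sqrt(VarX)*sqrt(VarY)) = -0.9567

-0.9567


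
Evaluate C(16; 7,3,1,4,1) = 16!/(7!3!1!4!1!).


16! = 20922789888000
Denominator: 7!=5040 * 3!=6 * 1!=1 * 4!=24 * 1!=1
Coefficient = 20922789888000 / 725760 = 28828800

28828800


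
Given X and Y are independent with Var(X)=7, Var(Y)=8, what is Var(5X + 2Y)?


Independence => Cov(X,Y)=0
Var(5X + 2Y) = 5^2*Var(X) + 2^2*Var(Y)
= 25*7 + 4*8 = 207

207


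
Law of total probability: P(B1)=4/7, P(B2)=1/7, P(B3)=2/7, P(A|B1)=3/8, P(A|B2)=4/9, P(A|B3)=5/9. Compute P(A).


P(A) = P(A|B1)P(B1) + P(A|B2)P(B2) + P(A|B3)P(B3)
= 3/8*4/7 + 4/9*1/7 + 5/9*2/7
= 3/14 + 4/63 + 10/63 = 55/126

55/126


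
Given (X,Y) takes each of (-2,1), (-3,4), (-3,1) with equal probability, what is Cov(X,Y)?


E[X]=-8/3, E[Y]=2, E[XY]=-17/3
Cov(X,Y) = E[XY] - E[X]E[Y] = -17/3 + 8/3*2 = -1/3

-1/3


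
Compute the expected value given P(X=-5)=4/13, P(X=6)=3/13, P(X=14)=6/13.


E[X] = sum(x * P(x))
= -5*4/13 + 6*3/13 + 14*6/13
= 82/13

82/13


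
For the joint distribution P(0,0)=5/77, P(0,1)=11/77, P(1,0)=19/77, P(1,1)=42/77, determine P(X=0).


P(X=0) = P(0,0)+P(0,1) = 5/77 + 11/77 = 16/77

16/77


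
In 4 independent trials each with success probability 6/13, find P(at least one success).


P(at least one) = 1 - P(none)
P(none) = (1 - 6/13)^4 = (7/13)^4 = 2401/28561
P(at least one) = 1 - 2401/28561 = 26160/28561

26160/28561


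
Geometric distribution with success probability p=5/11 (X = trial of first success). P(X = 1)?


P(X=1) = (1-p)^0 * p = (6/11)^0 * 5/11
= 1 * 5/11 = 5/11

5/11


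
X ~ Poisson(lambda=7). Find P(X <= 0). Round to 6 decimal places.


P(X<=0) = e^(-7)*7^0/0!
≈ 0.0009118820
≈ 0.000912

0.000912


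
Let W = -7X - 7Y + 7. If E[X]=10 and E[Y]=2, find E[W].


E[-7X - 7Y + 7] = -7*E[X] - 7*E[Y] + 7
= (-7)*(10) + (-7)*(2) + (7)
= -70 - 14 + 7 = -77

-77


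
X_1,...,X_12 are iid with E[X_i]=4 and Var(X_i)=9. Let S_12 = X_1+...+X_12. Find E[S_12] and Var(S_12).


E[S_n] = n*mu = 12*4 = 48
Var(S_n) = n*sigma^2 = 12*9 = 108

E[S_12]=48, Var(S_12)=108


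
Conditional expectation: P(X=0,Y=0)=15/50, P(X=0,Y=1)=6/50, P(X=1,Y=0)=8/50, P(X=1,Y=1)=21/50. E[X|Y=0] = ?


P(Y=0) = 23/50
E[X|Y=0] = (0*15 + 1*8)/23 = 8/23

8/23


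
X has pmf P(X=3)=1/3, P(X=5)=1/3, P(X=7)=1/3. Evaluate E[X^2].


E[X^2] = sum(x^2 * P(x))
= 9*1/3 + 25*1/3 + 49*1/3
= 83/3

83/3


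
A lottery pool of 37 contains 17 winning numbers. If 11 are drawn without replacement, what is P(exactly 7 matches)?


P(X=7) = C(17,7)*C(20,4) / C(37,11)
= 19448*4845 / 854992152
= 94225560/854992152 = 230945/2095569

230945/2095569


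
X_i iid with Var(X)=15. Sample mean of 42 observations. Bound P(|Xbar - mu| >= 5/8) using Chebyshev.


Var(Xbar) = Var(X)/n = 15/42
Chebyshev: P(|Xbar-mu| >= 5/8) <= Var(Xbar)/(5/8)^2 = (5/14)/(25/64) = 32/35

32/35


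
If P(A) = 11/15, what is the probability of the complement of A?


P(A') = 1 - P(A) = 1 - 11/15 = 4/15

4/15


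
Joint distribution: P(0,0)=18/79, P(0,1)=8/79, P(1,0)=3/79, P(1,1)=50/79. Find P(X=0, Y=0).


Read from table: P(X=0, Y=0) = 18/79

18/79


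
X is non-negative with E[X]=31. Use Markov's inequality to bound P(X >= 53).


Markov: P(X >= a) <= E[X]/a
P(X >= 53) <= 31/53

31/53


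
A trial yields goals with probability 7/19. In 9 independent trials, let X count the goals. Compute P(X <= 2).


P(X<=2) = P(X=0) + P(X=1) + P(X=2)
= 5159780352/322687697779 + 27088846848/322687697779 + 63207309312/322687697779
= 95455936512/322687697779

95455936512/322687697779


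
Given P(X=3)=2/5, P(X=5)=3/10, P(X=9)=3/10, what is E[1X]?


E[1X] = sum(g(x)*P(x))
= 3*2/5 + 5*3/10 + 9*3/10
= 27/5

27/5


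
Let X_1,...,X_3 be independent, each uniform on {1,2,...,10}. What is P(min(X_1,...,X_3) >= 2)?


P(min >= 2) = P(all X_i >= 2) = (P(X_1 >= 2))^3
= (9/10)^3 = 729/1000

729/1000


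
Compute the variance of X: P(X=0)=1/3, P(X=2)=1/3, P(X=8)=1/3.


E[X] = 10/3, E[X^2] = 68/3
Var(X) = E[X^2] - (E[X])^2 = 68/3 - (10/3)^2 = 104/9

104/9


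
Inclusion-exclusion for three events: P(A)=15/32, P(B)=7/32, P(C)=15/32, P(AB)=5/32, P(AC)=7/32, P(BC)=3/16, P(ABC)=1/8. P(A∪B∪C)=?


P(A∪B∪C) = P(A)+P(B)+P(C) - P(AB)-P(AC)-P(BC) + P(ABC)
= 15/32+7/32+15/32 - 5/32-7/32-3/16 + 1/8
= 23/32

23/32


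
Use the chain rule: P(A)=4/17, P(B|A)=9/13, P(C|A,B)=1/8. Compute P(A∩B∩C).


P(A∩B∩C) = P(A) * P(B|A) * P(C|A∩B)
= 4/17 * 9/13 * 1/8
= 36/221 * 1/8 = 9/442

9/442


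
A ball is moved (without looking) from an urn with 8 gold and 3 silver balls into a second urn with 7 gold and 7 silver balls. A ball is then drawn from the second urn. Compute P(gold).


P(transfer gold) = 8/11; P(transfer silver) = 3/11
If gold transferred: Urn II has 8 gold of 15, so P(gold|gold moved) = 8/15
If silver transferred: Urn II has 7 gold of 15, so P(gold|silver moved) = 7/15
By total probability: P(gold) = 8/11*8/15 + 3/11*7/15 = 17/33

17/33


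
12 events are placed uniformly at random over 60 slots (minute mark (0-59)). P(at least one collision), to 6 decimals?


P(all different) = prod((60-i)/60 for i=0..11) = 0.307929
P(at least one match) = 1 - 0.307929 = 0.692071

0.692071


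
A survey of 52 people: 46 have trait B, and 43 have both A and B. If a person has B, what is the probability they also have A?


P(A|B) = P(A∩B)/P(B) = (43/52)/(46/52) = 43/46

43/46


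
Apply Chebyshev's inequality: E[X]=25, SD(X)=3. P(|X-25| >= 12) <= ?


k = 12/3 = 4
Chebyshev: P(|X-mu| >= k*sigma) <= 1/k^2 = 1/4^2 = 1/16

1/16


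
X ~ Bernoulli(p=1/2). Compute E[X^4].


For Bernoulli: X in {0,1}
E[X^4] = 0^4*(1-1/2) + 1^4*1/2 = 1/2

1/2


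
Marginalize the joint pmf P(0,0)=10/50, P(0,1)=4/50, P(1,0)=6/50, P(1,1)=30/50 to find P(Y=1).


P(Y=1) = P(0,1)+P(1,1) = 4/50 + 30/50 = 34/50 = 17/25

17/25


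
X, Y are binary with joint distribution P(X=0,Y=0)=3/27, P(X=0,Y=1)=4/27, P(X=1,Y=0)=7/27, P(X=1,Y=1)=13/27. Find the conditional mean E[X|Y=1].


P(Y=1) = 17/27
E[X|Y=1] = (0*4 + 1*13)/17 = 13/17

13/17


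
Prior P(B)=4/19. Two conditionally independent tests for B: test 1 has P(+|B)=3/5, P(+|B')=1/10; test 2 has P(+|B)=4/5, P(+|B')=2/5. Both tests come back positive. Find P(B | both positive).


After test 1: P(+) = 3/5*4/19 + 1/10*15/19 = 39/190
P(B|+) = (12/95)/(39/190) = 8/13
After test 2 (use post1 as new prior): P(+) = 4/5*8/13 + 2/5*5/13 = 42/65
P(B|+,+) = (32/65)/(42/65) = 16/21

16/21


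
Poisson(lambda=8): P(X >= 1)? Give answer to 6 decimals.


P(X>=1) = 1 - P(X<=0) = 1 - (e^(-8)*8^0/0!)
≈ 1 - 0.0003354626 = 0.9996645374
≈ 0.999665

0.999665


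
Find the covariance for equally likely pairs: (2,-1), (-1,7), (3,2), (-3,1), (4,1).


E[X]=1, E[Y]=2, E[XY]=-2/5
Cov(X,Y) = E[XY] - E[X]E[Y] = -2/5 - 1*2 = -12/5

-12/5


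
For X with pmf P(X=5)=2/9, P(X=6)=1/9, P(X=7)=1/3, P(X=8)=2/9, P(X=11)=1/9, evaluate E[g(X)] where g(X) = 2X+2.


E[2X+2] = sum(g(x)*P(x))
= 12*2/9 + 14*1/9 + 16*1/3 + 18*2/9 + 24*1/9
= 146/9

146/9


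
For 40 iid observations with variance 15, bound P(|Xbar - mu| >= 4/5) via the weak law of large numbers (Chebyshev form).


Var(Xbar) = Var(X)/n = 15/40
Chebyshev: P(|Xbar-mu| >= 4/5) <= Var(Xbar)/(4/5)^2 = (3/8)/(16/25) = 75/128

75/128


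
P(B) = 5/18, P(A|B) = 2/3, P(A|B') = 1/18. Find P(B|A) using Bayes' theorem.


P(A) = P(A|B)P(B) + P(A|B')P(B') = 2/3*5/18 + 1/18*13/18 = 73/324
P(B|A) = P(A|B)P(B)/P(A) = (5/27)/(73/324) = 60/73

60/73


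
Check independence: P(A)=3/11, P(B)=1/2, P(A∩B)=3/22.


P(A)*P(B) = 3/11*1/2 = 3/22
P(A∩B) = 3/22, which equals P(A)P(B), so independent

Yes, A and B are independent


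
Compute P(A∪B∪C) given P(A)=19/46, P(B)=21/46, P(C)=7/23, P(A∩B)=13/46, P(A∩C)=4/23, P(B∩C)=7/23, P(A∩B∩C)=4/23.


P(A∪B∪C) = P(A)+P(B)+P(C) - P(AB)-P(AC)-P(BC) + P(ABC)
= 19/46+21/46+7/23 - 13/46-4/23-7/23 + 4/23
= 27/46

27/46


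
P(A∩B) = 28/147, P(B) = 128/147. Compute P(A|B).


P(A|B) = P(A∩B)/P(B) = (28/147)/(128/147) = 28/128 = 7/32

7/32


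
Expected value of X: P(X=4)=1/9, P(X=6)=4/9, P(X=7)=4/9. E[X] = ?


E[X] = sum(x * P(x))
= 4*1/9 + 6*4/9 + 7*4/9
= 56/9

56/9


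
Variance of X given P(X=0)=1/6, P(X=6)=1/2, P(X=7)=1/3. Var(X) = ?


E[X] = 16/3, E[X^2] = 103/3
Var(X) = E[X^2] - (E[X])^2 = 103/3 - (16/3)^2 = 53/9

53/9


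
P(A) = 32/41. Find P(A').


P(A') = 1 - P(A) = 1 - 32/41 = 9/41

9/41


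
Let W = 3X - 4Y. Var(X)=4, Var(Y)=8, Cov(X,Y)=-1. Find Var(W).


Var(3X - 4Y) = 3^2*Var(X) + (-4)^2*Var(Y) + 2*3*(-4)*Cov(X,Y)
= 9*4 + 16*8 - 24*(-1)
= 36 + 128 + 24 = 188

188


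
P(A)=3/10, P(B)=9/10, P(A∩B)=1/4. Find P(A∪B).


P(A∪B) = P(A) + P(B) - P(A∩B)
= 3/10 + 9/10 - 1/4 = 19/20

19/20


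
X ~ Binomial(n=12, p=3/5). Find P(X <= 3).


P(X<=3) = P(X=0) + P(X=1) + P(X=2) + P(X=3)
= 4096/244140625 + 73728/244140625 + 608256/244140625 + 608256/48828125
= 745472/48828125

745472/48828125


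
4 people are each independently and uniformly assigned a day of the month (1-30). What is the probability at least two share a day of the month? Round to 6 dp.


P(all different) = prod((30-i)/30 for i=0..3) = 0.812000
P(at least one match) = 1 - 0.812000 = 0.188000

0.188000


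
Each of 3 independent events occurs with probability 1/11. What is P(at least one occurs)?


P(at least one) = 1 - P(none)
P(none) = (1 - 1/11)^3 = (10/11)^3 = 1000/1331
P(at least one) = 1 - 1000/1331 = 331/1331

331/1331


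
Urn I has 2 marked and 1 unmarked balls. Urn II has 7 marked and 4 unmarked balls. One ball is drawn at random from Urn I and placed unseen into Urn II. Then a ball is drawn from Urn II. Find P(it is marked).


P(transfer marked) = 2/3; P(transfer unmarked) = 1/3
If marked transferred: Urn II has 8 marked of 12, so P(marked|marked moved) = 2/3
If unmarked transferred: Urn II has 7 marked of 12, so P(marked|unmarked moved) = 7/12
By total probability: P(marked) = 2/3*2/3 + 1/3*7/12 = 23/36

23/36


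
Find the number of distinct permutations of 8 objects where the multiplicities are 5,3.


8! = 40320
Denominator: 5!=120 * 3!=6
Coefficient = 40320 / 720 = 56

56


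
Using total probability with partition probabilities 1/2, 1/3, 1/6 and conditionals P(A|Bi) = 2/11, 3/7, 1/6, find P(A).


P(A) = P(A|B1)P(B1) + P(A|B2)P(B2) + P(A|B3)P(B3)
= 2/11*1/2 + 3/7*1/3 + 1/6*1/6
= 1/11 + 1/7 + 1/36 = 725/2772

725/2772


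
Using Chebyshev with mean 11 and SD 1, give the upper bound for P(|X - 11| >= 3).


k = 3/1 = 3
Chebyshev: P(|X-mu| >= k*sigma) <= 1/k^2 = 1/3^2 = 1/9

1/9


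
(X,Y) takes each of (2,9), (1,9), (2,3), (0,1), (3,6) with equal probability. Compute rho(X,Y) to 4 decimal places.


Cov(X,Y) = 1.2400, Var(X) = 1.0400, Var(Y) = 10.2400
rho = Cov/(sqrt(VarX)*sqrt(VarY)) = 0.3800

0.3800


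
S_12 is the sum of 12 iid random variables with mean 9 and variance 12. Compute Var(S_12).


By independence, Var(S_n) = n*Var(X_1) = 12*12 = 144

144


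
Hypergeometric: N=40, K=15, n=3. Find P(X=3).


P(X=3) = C(15,3)*C(25,0) / C(40,3)
= 455*1 / 9880
= 455/9880 = 7/152

7/152


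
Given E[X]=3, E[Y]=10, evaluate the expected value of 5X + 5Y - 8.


E[5X + 5Y - 8] = 5*E[X] + 5*E[Y] - 8
= (5)*(3) + (5)*(10) + (-8)
= 15 + 50 - 8 = 57

57


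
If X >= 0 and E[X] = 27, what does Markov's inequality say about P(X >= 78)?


Markov: P(X >= a) <= E[X]/a
P(X >= 78) <= 27/78 = 9/26

9/26
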